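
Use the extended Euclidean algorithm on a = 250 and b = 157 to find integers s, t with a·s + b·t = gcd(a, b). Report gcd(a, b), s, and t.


Euclidean algorithm on (250, 157) — divide until remainder is 0:
  250 = 1 · 157 + 93
  157 = 1 · 93 + 64
  93 = 1 · 64 + 29
  64 = 2 · 29 + 6
  29 = 4 · 6 + 5
  6 = 1 · 5 + 1
  5 = 5 · 1 + 0
gcd(250, 157) = 1.
Track Bezout coefficients alongside the remainders: start with r₀ = 250 = a·1 + b·0 (s = 1, t = 0) and r₁ = 157 = a·0 + b·1 (s = 0, t = 1); each new remainder r_{k+1} = r_{k-1} − q_k·r_k inherits s_{k+1} = s_{k-1} − q_k·s_k, t_{k+1} = t_{k-1} − q_k·t_k, so r_k = a·s_k + b·t_k at every step:
  q = 1: r = 93, s = 1 − 1·0 = 1, t = 0 − 1·1 = -1  (check: 250·1 + 157·(-1) = 93)
  q = 1: r = 64, s = 0 − 1·1 = -1, t = 1 − 1·(-1) = 2  (check: 250·(-1) + 157·2 = 64)
  q = 1: r = 29, s = 1 − 1·(-1) = 2, t = -1 − 1·2 = -3  (check: 250·2 + 157·(-3) = 29)
  q = 2: r = 6, s = -1 − 2·2 = -5, t = 2 − 2·(-3) = 8  (check: 250·(-5) + 157·8 = 6)
  q = 4: r = 5, s = 2 − 4·(-5) = 22, t = -3 − 4·8 = -35  (check: 250·22 + 157·(-35) = 5)
  q = 1: r = 1, s = -5 − 1·22 = -27, t = 8 − 1·(-35) = 43  (check: 250·(-27) + 157·43 = 1)
The row with r = 1 (the gcd) gives the Bezout coefficients s = -27, t = 43.
Result: 250 · (-27) + 157 · (43) = 1.

gcd(250, 157) = 1; s = -27, t = 43 (check: 250·(-27) + 157·43 = 1).


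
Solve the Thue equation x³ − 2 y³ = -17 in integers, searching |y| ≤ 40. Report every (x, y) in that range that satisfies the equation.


The equation is x³ - 2y³ = -17. For fixed y, x³ = 2·y³ − 17, so a solution requires the RHS to be a perfect cube.
Strategy: iterate y from -40 to 40, compute RHS = 2·y³ − 17, and check whether it is a (positive or negative) perfect cube.
Check small values of y:
  y = 0: RHS = -17 is not a perfect cube.
  y = 1: RHS = -15 is not a perfect cube.
  y = -1: RHS = -19 is not a perfect cube.
  y = 2: RHS = -1 = (-1)³ ⇒ x = -1 works.
  y = -2: RHS = -33 is not a perfect cube.
  y = 3: RHS = 37 is not a perfect cube.
  y = -3: RHS = -71 is not a perfect cube.
Continuing the search up to |y| = 40 finds no further solutions beyond those listed.
Collected solutions: (-1, 2).

Solutions (with |y| ≤ 40): (-1, 2).


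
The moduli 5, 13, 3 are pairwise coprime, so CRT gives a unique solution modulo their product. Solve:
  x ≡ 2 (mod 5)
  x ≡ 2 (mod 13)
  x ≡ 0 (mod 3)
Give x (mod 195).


Moduli 5, 13, 3 are pairwise coprime; by CRT there is a unique solution modulo M = 5 · 13 · 3 = 195.
Solve pairwise, accumulating the modulus:
  Start with x ≡ 2 (mod 5).
  Combine with x ≡ 2 (mod 13): since gcd(5, 13) = 1, we get a unique residue mod 65.
    Write x = 2 + 5·t and substitute into x ≡ 2 (mod 13): 5·t ≡ 2 − 2 = 0 (mod 13).
    The inverse of 5 mod 13 is 8 (since 5·8 = 40 = 3·13 + 1), so t ≡ 8·0 = 0 ≡ 0 (mod 13).
    Then x = 2 + 5·0 = 2, valid modulo lcm(5, 13) = 65: x ≡ 2 (mod 65).
  Combine with x ≡ 0 (mod 3): since gcd(65, 3) = 1, we get a unique residue mod 195.
    Write x = 2 + 65·t and substitute into x ≡ 0 (mod 3): 65·t ≡ 0 − 2 = -2 (mod 3).
    Reduce coefficients mod 3: 2·t ≡ 1 (mod 3).
    The inverse of 2 mod 3 is 2 (since 2·2 = 4 = 1·3 + 1), so t ≡ 2·1 = 2 ≡ 2 (mod 3).
    Then x = 2 + 65·2 = 132, valid modulo lcm(65, 3) = 195: x ≡ 132 (mod 195).
Verify: 132 mod 5 = 2 ✓, 132 mod 13 = 2 ✓, 132 mod 3 = 0 ✓.

x ≡ 132 (mod 195).


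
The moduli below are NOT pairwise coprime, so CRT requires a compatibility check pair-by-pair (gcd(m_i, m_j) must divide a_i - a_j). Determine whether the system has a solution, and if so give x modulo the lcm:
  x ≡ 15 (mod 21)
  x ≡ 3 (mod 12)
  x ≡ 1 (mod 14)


Moduli 21, 12, 14 are not pairwise coprime, so CRT works modulo lcm(m_i) when all pairwise compatibility conditions hold.
Pairwise compatibility: gcd(m_i, m_j) must divide a_i - a_j for every pair.
Merge one congruence at a time:
  Start: x ≡ 15 (mod 21).
  Combine with x ≡ 3 (mod 12): gcd(21, 12) = 3; 3 - 15 = -12, which IS divisible by 3, so compatible.
    Write x = 15 + 21·t and substitute into x ≡ 3 (mod 12): 21·t ≡ 3 − 15 = -12 (mod 12).
    Divide the congruence (and modulus) by g = 3: 7·t ≡ -4 (mod 4).
    Reduce coefficients mod 4: 3·t ≡ 0 (mod 4).
    The inverse of 3 mod 4 is 3 (since 3·3 = 9 = 2·4 + 1), so t ≡ 3·0 = 0 ≡ 0 (mod 4).
    Then x = 15 + 21·0 = 15, valid modulo lcm(21, 12) = 84: x ≡ 15 (mod 84).
  Combine with x ≡ 1 (mod 14): gcd(84, 14) = 14; 1 - 15 = -14, which IS divisible by 14, so compatible.
    Write x = 15 + 84·t and substitute into x ≡ 1 (mod 14): 84·t ≡ 1 − 15 = -14 (mod 14).
    Divide the congruence (and modulus) by g = 14: 6·t ≡ -1 (mod 1).
    Modulo 1 every t works; take t = 0.
    Then x = 15 + 84·0 = 15, valid modulo lcm(84, 14) = 84: x ≡ 15 (mod 84).
Verify: 15 mod 21 = 15, 15 mod 12 = 3, 15 mod 14 = 1.

x ≡ 15 (mod 84).


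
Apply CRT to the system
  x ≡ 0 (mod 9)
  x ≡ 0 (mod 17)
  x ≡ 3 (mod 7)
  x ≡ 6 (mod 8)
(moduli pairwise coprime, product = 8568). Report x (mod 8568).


Product of moduli M = 9 · 17 · 7 · 8 = 8568.
Merge one congruence at a time:
  Start: x ≡ 0 (mod 9).
  Combine with x ≡ 0 (mod 17); new modulus lcm = 153.
    Write x = 0 + 9·t and substitute into x ≡ 0 (mod 17): 9·t ≡ 0 − 0 = 0 (mod 17).
    The inverse of 9 mod 17 is 2 (since 9·2 = 18 = 1·17 + 1), so t ≡ 2·0 = 0 ≡ 0 (mod 17).
    Then x = 0 + 9·0 = 0, valid modulo lcm(9, 17) = 153: x ≡ 0 (mod 153).
  Combine with x ≡ 3 (mod 7); new modulus lcm = 1071.
    Write x = 0 + 153·t and substitute into x ≡ 3 (mod 7): 153·t ≡ 3 − 0 = 3 (mod 7).
    Reduce coefficients mod 7: 6·t ≡ 3 (mod 7).
    The inverse of 6 mod 7 is 6 (since 6·6 = 36 = 5·7 + 1), so t ≡ 6·3 = 18 ≡ 4 (mod 7).
    Then x = 0 + 153·4 = 612, valid modulo lcm(153, 7) = 1071: x ≡ 612 (mod 1071).
  Combine with x ≡ 6 (mod 8); new modulus lcm = 8568.
    Write x = 612 + 1071·t and substitute into x ≡ 6 (mod 8): 1071·t ≡ 6 − 612 = -606 (mod 8).
    Reduce coefficients mod 8: 7·t ≡ 2 (mod 8).
    The inverse of 7 mod 8 is 7 (since 7·7 = 49 = 6·8 + 1), so t ≡ 7·2 = 14 ≡ 6 (mod 8).
    Then x = 612 + 1071·6 = 7038, valid modulo lcm(1071, 8) = 8568: x ≡ 7038 (mod 8568).
Verify against each original: 7038 mod 9 = 0, 7038 mod 17 = 0, 7038 mod 7 = 3, 7038 mod 8 = 6.

x ≡ 7038 (mod 8568).


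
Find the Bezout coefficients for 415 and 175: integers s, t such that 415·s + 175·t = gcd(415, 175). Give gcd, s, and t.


Euclidean algorithm on (415, 175) — divide until remainder is 0:
  415 = 2 · 175 + 65
  175 = 2 · 65 + 45
  65 = 1 · 45 + 20
  45 = 2 · 20 + 5
  20 = 4 · 5 + 0
gcd(415, 175) = 5.
Track Bezout coefficients alongside the remainders: start with r₀ = 415 = a·1 + b·0 (s = 1, t = 0) and r₁ = 175 = a·0 + b·1 (s = 0, t = 1); each new remainder r_{k+1} = r_{k-1} − q_k·r_k inherits s_{k+1} = s_{k-1} − q_k·s_k, t_{k+1} = t_{k-1} − q_k·t_k, so r_k = a·s_k + b·t_k at every step:
  q = 2: r = 65, s = 1 − 2·0 = 1, t = 0 − 2·1 = -2  (check: 415·1 + 175·(-2) = 65)
  q = 2: r = 45, s = 0 − 2·1 = -2, t = 1 − 2·(-2) = 5  (check: 415·(-2) + 175·5 = 45)
  q = 1: r = 20, s = 1 − 1·(-2) = 3, t = -2 − 1·5 = -7  (check: 415·3 + 175·(-7) = 20)
  q = 2: r = 5, s = -2 − 2·3 = -8, t = 5 − 2·(-7) = 19  (check: 415·(-8) + 175·19 = 5)
The row with r = 5 (the gcd) gives the Bezout coefficients s = -8, t = 19.
Result: 415 · (-8) + 175 · (19) = 5.

gcd(415, 175) = 5; s = -8, t = 19 (check: 415·(-8) + 175·19 = 5).


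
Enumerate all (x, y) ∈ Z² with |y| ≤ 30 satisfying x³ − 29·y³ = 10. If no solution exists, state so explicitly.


The equation is x³ - 29y³ = 10. For fixed y, x³ = 29·y³ + 10, so a solution requires the RHS to be a perfect cube.
Strategy: iterate y from -30 to 30, compute RHS = 29·y³ + 10, and check whether it is a (positive or negative) perfect cube.
Check small values of y:
  y = 0: RHS = 10 is not a perfect cube.
  y = 1: RHS = 39 is not a perfect cube.
  y = -1: RHS = -19 is not a perfect cube.
  y = 2: RHS = 242 is not a perfect cube.
  y = -2: RHS = -222 is not a perfect cube.
  y = 3: RHS = 793 is not a perfect cube.
  y = -3: RHS = -773 is not a perfect cube.
Continuing the search up to |y| = 30 finds no solutions either.
No (x, y) in the scanned range satisfies the equation.

No integer solutions with |y| ≤ 30.


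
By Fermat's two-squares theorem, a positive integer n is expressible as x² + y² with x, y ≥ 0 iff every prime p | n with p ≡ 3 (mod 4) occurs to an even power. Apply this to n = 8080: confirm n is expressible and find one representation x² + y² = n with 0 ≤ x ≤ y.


Step 1: Factor n = 8080 = 2^4 · 5 · 101.
Step 2: Check the mod-4 condition on each prime factor: 2 = 2 (special); 5 ≡ 1 (mod 4), exponent 1; 101 ≡ 1 (mod 4), exponent 1.
All primes ≡ 3 (mod 4) appear to even exponent (or don't appear), so by the two-squares theorem n IS expressible as a sum of two squares.
Step 3: Build a representation. Group n = k² · m with k = 4 and m = 5 · 101 = 505 (a product of primes ≡ 1 (mod 4)); a representation of m scales to one of n via (k·x)² + (k·y)² = k²(x² + y²). Each prime p ≡ 1 (mod 4) is itself a sum of two squares; find a² by testing p − a² for a perfect square:
  5: 5 − 1² = 4 = 2² ⇒ 5 = 1² + 2².
  101: 101 − 1² = 100 = 10² ⇒ 101 = 1² + 10².
  Combine using the Brahmagupta–Fibonacci identity (a² + b²)(c² + d²) = (ac − bd)² + (ad + bc)² = (ac + bd)² + (ad − bc)²:
  5 · 101 = 505: from (1² + 2²)(1² + 10²), take (1·1 − 2·10, 1·10 + 2·1) = (1 − 20, 10 + 2) = (-19, 12); dropping signs (only squares matter) gives (19, 12); check 19² + 12² = 361 + 144 = 505 ✓.
  Scale by k = 4: (4·19, 4·12) = (76, 48).
Step 4: Order so x ≤ y and verify: 48² + 76² = 2304 + 5776 = 8080 = n. ✓

n = 8080 = 48² + 76² (one valid representation with x ≤ y).


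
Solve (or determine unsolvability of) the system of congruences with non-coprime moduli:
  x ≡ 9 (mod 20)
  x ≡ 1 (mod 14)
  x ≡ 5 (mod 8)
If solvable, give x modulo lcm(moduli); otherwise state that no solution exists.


Moduli 20, 14, 8 are not pairwise coprime, so CRT works modulo lcm(m_i) when all pairwise compatibility conditions hold.
Pairwise compatibility: gcd(m_i, m_j) must divide a_i - a_j for every pair.
Merge one congruence at a time:
  Start: x ≡ 9 (mod 20).
  Combine with x ≡ 1 (mod 14): gcd(20, 14) = 2; 1 - 9 = -8, which IS divisible by 2, so compatible.
    Write x = 9 + 20·t and substitute into x ≡ 1 (mod 14): 20·t ≡ 1 − 9 = -8 (mod 14).
    Divide the congruence (and modulus) by g = 2: 10·t ≡ -4 (mod 7).
    Reduce coefficients mod 7: 3·t ≡ 3 (mod 7).
    The inverse of 3 mod 7 is 5 (since 3·5 = 15 = 2·7 + 1), so t ≡ 5·3 = 15 ≡ 1 (mod 7).
    Then x = 9 + 20·1 = 29, valid modulo lcm(20, 14) = 140: x ≡ 29 (mod 140).
  Combine with x ≡ 5 (mod 8): gcd(140, 8) = 4; 5 - 29 = -24, which IS divisible by 4, so compatible.
    Write x = 29 + 140·t and substitute into x ≡ 5 (mod 8): 140·t ≡ 5 − 29 = -24 (mod 8).
    Divide the congruence (and modulus) by g = 4: 35·t ≡ -6 (mod 2).
    Reduce coefficients mod 2: 1·t ≡ 0 (mod 2).
    So t ≡ 0 (mod 2).
    Then x = 29 + 140·0 = 29, valid modulo lcm(140, 8) = 280: x ≡ 29 (mod 280).
Verify: 29 mod 20 = 9, 29 mod 14 = 1, 29 mod 8 = 5.

x ≡ 29 (mod 280).


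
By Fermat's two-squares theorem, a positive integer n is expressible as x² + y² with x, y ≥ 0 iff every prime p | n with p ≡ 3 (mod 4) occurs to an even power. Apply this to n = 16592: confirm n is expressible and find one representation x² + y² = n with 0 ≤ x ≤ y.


Step 1: Factor n = 16592 = 2^4 · 17 · 61.
Step 2: Check the mod-4 condition on each prime factor: 2 = 2 (special); 17 ≡ 1 (mod 4), exponent 1; 61 ≡ 1 (mod 4), exponent 1.
All primes ≡ 3 (mod 4) appear to even exponent (or don't appear), so by the two-squares theorem n IS expressible as a sum of two squares.
Step 3: Build a representation. Group n = k² · m with k = 4 and m = 17 · 61 = 1037 (a product of primes ≡ 1 (mod 4)); a representation of m scales to one of n via (k·x)² + (k·y)² = k²(x² + y²). Each prime p ≡ 1 (mod 4) is itself a sum of two squares; find a² by testing p − a² for a perfect square:
  17: 17 − 1² = 16 = 4² ⇒ 17 = 1² + 4².
  61: 61 − 1² = 60, 61 − 2² = 57, 61 − 3² = 52, 61 − 4² = 45, 61 − 5² = 36 = 6² ⇒ 61 = 5² + 6².
  Combine using the Brahmagupta–Fibonacci identity (a² + b²)(c² + d²) = (ac − bd)² + (ad + bc)² = (ac + bd)² + (ad − bc)²:
  17 · 61 = 1037: from (1² + 4²)(5² + 6²), take (1·5 − 4·6, 1·6 + 4·5) = (5 − 24, 6 + 20) = (-19, 26); dropping signs (only squares matter) gives (19, 26); check 19² + 26² = 361 + 676 = 1037 ✓.
  Scale by k = 4: (4·19, 4·26) = (76, 104).
Step 4: Order so x ≤ y and verify: 76² + 104² = 5776 + 10816 = 16592 = n. ✓

n = 16592 = 76² + 104² (one valid representation with x ≤ y).


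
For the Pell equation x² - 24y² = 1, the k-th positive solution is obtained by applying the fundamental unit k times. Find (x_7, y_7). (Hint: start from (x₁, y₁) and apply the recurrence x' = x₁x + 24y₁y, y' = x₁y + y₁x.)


Step 1: Find the fundamental solution (x₁, y₁) of x² - 24y² = 1.
  Expand √24 as a continued fraction. a₀ = ⌊√24⌋ = 4; iterate m_{k+1} = d_k·a_k − m_k, d_{k+1} = (24 − m_{k+1}²)/d_k, a_{k+1} = ⌊(a₀ + m_{k+1})/d_{k+1}⌋ (starting m₀ = 0, d₀ = 1), with convergents p_k = a_k·p_{k-1} + p_{k-2}, q_k = a_k·q_{k-1} + q_{k-2} (p₋₁ = 1, q₋₁ = 0):
  k = 0: a₀ = 4; p₀/q₀ = 4/1; p₀² − 24·q₀² = 16 − 24 = -8.
  k = 1: m = 4, d = 8, a = ⌊(4 + 4)/8⌋ = 1; p/q = (1·4 + 1)/(1·1 + 0) = 5/1; p² − 24·q² = 25 − 24 = 1.
  The first convergent with p² − 24·q² = 1 gives the fundamental solution (x₁, y₁) = (5, 1).
Step 2: Apply the recurrence (x_{n+1}, y_{n+1}) = (x₁x_n + 24y₁y_n, x₁y_n + y₁x_n) repeatedly.
  From (x_1, y_1) = (5, 1): x_2 = 5·5 + 24·1·1 = 49; y_2 = 5·1 + 1·5 = 10.
  From (x_2, y_2) = (49, 10): x_3 = 5·49 + 24·1·10 = 485; y_3 = 5·10 + 1·49 = 99.
  From (x_3, y_3) = (485, 99): x_4 = 5·485 + 24·1·99 = 4801; y_4 = 5·99 + 1·485 = 980.
  From (x_4, y_4) = (4801, 980): x_5 = 5·4801 + 24·1·980 = 47525; y_5 = 5·980 + 1·4801 = 9701.
  From (x_5, y_5) = (47525, 9701): x_6 = 5·47525 + 24·1·9701 = 470449; y_6 = 5·9701 + 1·47525 = 96030.
  From (x_6, y_6) = (470449, 96030): x_7 = 5·470449 + 24·1·96030 = 4656965; y_7 = 5·96030 + 1·470449 = 950599.
Step 3: Verify x_7² - 24·y_7² = 21687323011225 - 21687323011224 = 1 (should be 1). ✓

(x_1, y_1) = (5, 1); (x_7, y_7) = (4656965, 950599).


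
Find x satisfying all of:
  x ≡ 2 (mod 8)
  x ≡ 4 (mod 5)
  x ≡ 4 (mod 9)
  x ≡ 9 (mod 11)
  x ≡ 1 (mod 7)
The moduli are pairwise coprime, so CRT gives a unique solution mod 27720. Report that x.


Product of moduli M = 8 · 5 · 9 · 11 · 7 = 27720.
Merge one congruence at a time:
  Start: x ≡ 2 (mod 8).
  Combine with x ≡ 4 (mod 5); new modulus lcm = 40.
    Write x = 2 + 8·t and substitute into x ≡ 4 (mod 5): 8·t ≡ 4 − 2 = 2 (mod 5).
    Reduce coefficients mod 5: 3·t ≡ 2 (mod 5).
    The inverse of 3 mod 5 is 2 (since 3·2 = 6 = 1·5 + 1), so t ≡ 2·2 = 4 ≡ 4 (mod 5).
    Then x = 2 + 8·4 = 34, valid modulo lcm(8, 5) = 40: x ≡ 34 (mod 40).
  Combine with x ≡ 4 (mod 9); new modulus lcm = 360.
    Write x = 34 + 40·t and substitute into x ≡ 4 (mod 9): 40·t ≡ 4 − 34 = -30 (mod 9).
    Reduce coefficients mod 9: 4·t ≡ 6 (mod 9).
    The inverse of 4 mod 9 is 7 (since 4·7 = 28 = 3·9 + 1), so t ≡ 7·6 = 42 ≡ 6 (mod 9).
    Then x = 34 + 40·6 = 274, valid modulo lcm(40, 9) = 360: x ≡ 274 (mod 360).
  Combine with x ≡ 9 (mod 11); new modulus lcm = 3960.
    Write x = 274 + 360·t and substitute into x ≡ 9 (mod 11): 360·t ≡ 9 − 274 = -265 (mod 11).
    Reduce coefficients mod 11: 8·t ≡ 10 (mod 11).
    The inverse of 8 mod 11 is 7 (since 8·7 = 56 = 5·11 + 1), so t ≡ 7·10 = 70 ≡ 4 (mod 11).
    Then x = 274 + 360·4 = 1714, valid modulo lcm(360, 11) = 3960: x ≡ 1714 (mod 3960).
  Combine with x ≡ 1 (mod 7); new modulus lcm = 27720.
    Write x = 1714 + 3960·t and substitute into x ≡ 1 (mod 7): 3960·t ≡ 1 − 1714 = -1713 (mod 7).
    Reduce coefficients mod 7: 5·t ≡ 2 (mod 7).
    The inverse of 5 mod 7 is 3 (since 5·3 = 15 = 2·7 + 1), so t ≡ 3·2 = 6 ≡ 6 (mod 7).
    Then x = 1714 + 3960·6 = 25474, valid modulo lcm(3960, 7) = 27720: x ≡ 25474 (mod 27720).
Verify against each original: 25474 mod 8 = 2, 25474 mod 5 = 4, 25474 mod 9 = 4, 25474 mod 11 = 9, 25474 mod 7 = 1.

x ≡ 25474 (mod 27720).


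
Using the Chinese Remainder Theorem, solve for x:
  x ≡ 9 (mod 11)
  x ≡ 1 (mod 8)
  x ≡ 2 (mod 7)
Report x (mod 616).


Moduli 11, 8, 7 are pairwise coprime; by CRT there is a unique solution modulo M = 11 · 8 · 7 = 616.
Solve pairwise, accumulating the modulus:
  Start with x ≡ 9 (mod 11).
  Combine with x ≡ 1 (mod 8): since gcd(11, 8) = 1, we get a unique residue mod 88.
    Write x = 9 + 11·t and substitute into x ≡ 1 (mod 8): 11·t ≡ 1 − 9 = -8 (mod 8).
    Reduce coefficients mod 8: 3·t ≡ 0 (mod 8).
    The inverse of 3 mod 8 is 3 (since 3·3 = 9 = 1·8 + 1), so t ≡ 3·0 = 0 ≡ 0 (mod 8).
    Then x = 9 + 11·0 = 9, valid modulo lcm(11, 8) = 88: x ≡ 9 (mod 88).
  Combine with x ≡ 2 (mod 7): since gcd(88, 7) = 1, we get a unique residue mod 616.
    Write x = 9 + 88·t and substitute into x ≡ 2 (mod 7): 88·t ≡ 2 − 9 = -7 (mod 7).
    Reduce coefficients mod 7: 4·t ≡ 0 (mod 7).
    The inverse of 4 mod 7 is 2 (since 4·2 = 8 = 1·7 + 1), so t ≡ 2·0 = 0 ≡ 0 (mod 7).
    Then x = 9 + 88·0 = 9, valid modulo lcm(88, 7) = 616: x ≡ 9 (mod 616).
Verify: 9 mod 11 = 9 ✓, 9 mod 8 = 1 ✓, 9 mod 7 = 2 ✓.

x ≡ 9 (mod 616).


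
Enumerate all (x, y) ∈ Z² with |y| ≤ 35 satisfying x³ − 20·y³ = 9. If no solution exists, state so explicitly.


The equation is x³ - 20y³ = 9. For fixed y, x³ = 20·y³ + 9, so a solution requires the RHS to be a perfect cube.
Strategy: iterate y from -35 to 35, compute RHS = 20·y³ + 9, and check whether it is a (positive or negative) perfect cube.
Check small values of y:
  y = 0: RHS = 9 is not a perfect cube.
  y = 1: RHS = 29 is not a perfect cube.
  y = -1: RHS = -11 is not a perfect cube.
  y = 2: RHS = 169 is not a perfect cube.
  y = -2: RHS = -151 is not a perfect cube.
  y = 3: RHS = 549 is not a perfect cube.
  y = -3: RHS = -531 is not a perfect cube.
Continuing the search up to |y| = 35 finds no solutions either.
No (x, y) in the scanned range satisfies the equation.

No integer solutions with |y| ≤ 35.


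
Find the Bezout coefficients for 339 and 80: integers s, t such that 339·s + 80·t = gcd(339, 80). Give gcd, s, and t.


Euclidean algorithm on (339, 80) — divide until remainder is 0:
  339 = 4 · 80 + 19
  80 = 4 · 19 + 4
  19 = 4 · 4 + 3
  4 = 1 · 3 + 1
  3 = 3 · 1 + 0
gcd(339, 80) = 1.
Track Bezout coefficients alongside the remainders: start with r₀ = 339 = a·1 + b·0 (s = 1, t = 0) and r₁ = 80 = a·0 + b·1 (s = 0, t = 1); each new remainder r_{k+1} = r_{k-1} − q_k·r_k inherits s_{k+1} = s_{k-1} − q_k·s_k, t_{k+1} = t_{k-1} − q_k·t_k, so r_k = a·s_k + b·t_k at every step:
  q = 4: r = 19, s = 1 − 4·0 = 1, t = 0 − 4·1 = -4  (check: 339·1 + 80·(-4) = 19)
  q = 4: r = 4, s = 0 − 4·1 = -4, t = 1 − 4·(-4) = 17  (check: 339·(-4) + 80·17 = 4)
  q = 4: r = 3, s = 1 − 4·(-4) = 17, t = -4 − 4·17 = -72  (check: 339·17 + 80·(-72) = 3)
  q = 1: r = 1, s = -4 − 1·17 = -21, t = 17 − 1·(-72) = 89  (check: 339·(-21) + 80·89 = 1)
The row with r = 1 (the gcd) gives the Bezout coefficients s = -21, t = 89.
Result: 339 · (-21) + 80 · (89) = 1.

gcd(339, 80) = 1; s = -21, t = 89 (check: 339·(-21) + 80·89 = 1).


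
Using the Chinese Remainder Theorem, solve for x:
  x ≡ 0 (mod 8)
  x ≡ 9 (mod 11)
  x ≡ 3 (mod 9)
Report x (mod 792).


Moduli 8, 11, 9 are pairwise coprime; by CRT there is a unique solution modulo M = 8 · 11 · 9 = 792.
Solve pairwise, accumulating the modulus:
  Start with x ≡ 0 (mod 8).
  Combine with x ≡ 9 (mod 11): since gcd(8, 11) = 1, we get a unique residue mod 88.
    Write x = 0 + 8·t and substitute into x ≡ 9 (mod 11): 8·t ≡ 9 − 0 = 9 (mod 11).
    The inverse of 8 mod 11 is 7 (since 8·7 = 56 = 5·11 + 1), so t ≡ 7·9 = 63 ≡ 8 (mod 11).
    Then x = 0 + 8·8 = 64, valid modulo lcm(8, 11) = 88: x ≡ 64 (mod 88).
  Combine with x ≡ 3 (mod 9): since gcd(88, 9) = 1, we get a unique residue mod 792.
    Write x = 64 + 88·t and substitute into x ≡ 3 (mod 9): 88·t ≡ 3 − 64 = -61 (mod 9).
    Reduce coefficients mod 9: 7·t ≡ 2 (mod 9).
    The inverse of 7 mod 9 is 4 (since 7·4 = 28 = 3·9 + 1), so t ≡ 4·2 = 8 ≡ 8 (mod 9).
    Then x = 64 + 88·8 = 768, valid modulo lcm(88, 9) = 792: x ≡ 768 (mod 792).
Verify: 768 mod 8 = 0 ✓, 768 mod 11 = 9 ✓, 768 mod 9 = 3 ✓.

x ≡ 768 (mod 792).


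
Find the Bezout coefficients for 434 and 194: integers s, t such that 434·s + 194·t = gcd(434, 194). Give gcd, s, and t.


Euclidean algorithm on (434, 194) — divide until remainder is 0:
  434 = 2 · 194 + 46
  194 = 4 · 46 + 10
  46 = 4 · 10 + 6
  10 = 1 · 6 + 4
  6 = 1 · 4 + 2
  4 = 2 · 2 + 0
gcd(434, 194) = 2.
Track Bezout coefficients alongside the remainders: start with r₀ = 434 = a·1 + b·0 (s = 1, t = 0) and r₁ = 194 = a·0 + b·1 (s = 0, t = 1); each new remainder r_{k+1} = r_{k-1} − q_k·r_k inherits s_{k+1} = s_{k-1} − q_k·s_k, t_{k+1} = t_{k-1} − q_k·t_k, so r_k = a·s_k + b·t_k at every step:
  q = 2: r = 46, s = 1 − 2·0 = 1, t = 0 − 2·1 = -2  (check: 434·1 + 194·(-2) = 46)
  q = 4: r = 10, s = 0 − 4·1 = -4, t = 1 − 4·(-2) = 9  (check: 434·(-4) + 194·9 = 10)
  q = 4: r = 6, s = 1 − 4·(-4) = 17, t = -2 − 4·9 = -38  (check: 434·17 + 194·(-38) = 6)
  q = 1: r = 4, s = -4 − 1·17 = -21, t = 9 − 1·(-38) = 47  (check: 434·(-21) + 194·47 = 4)
  q = 1: r = 2, s = 17 − 1·(-21) = 38, t = -38 − 1·47 = -85  (check: 434·38 + 194·(-85) = 2)
The row with r = 2 (the gcd) gives the Bezout coefficients s = 38, t = -85.
Result: 434 · (38) + 194 · (-85) = 2.

gcd(434, 194) = 2; s = 38, t = -85 (check: 434·38 + 194·(-85) = 2).


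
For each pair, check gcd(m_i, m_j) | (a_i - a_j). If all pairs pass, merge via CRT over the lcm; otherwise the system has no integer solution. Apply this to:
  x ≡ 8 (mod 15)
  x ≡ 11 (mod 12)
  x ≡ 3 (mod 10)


Moduli 15, 12, 10 are not pairwise coprime, so CRT works modulo lcm(m_i) when all pairwise compatibility conditions hold.
Pairwise compatibility: gcd(m_i, m_j) must divide a_i - a_j for every pair.
Merge one congruence at a time:
  Start: x ≡ 8 (mod 15).
  Combine with x ≡ 11 (mod 12): gcd(15, 12) = 3; 11 - 8 = 3, which IS divisible by 3, so compatible.
    Write x = 8 + 15·t and substitute into x ≡ 11 (mod 12): 15·t ≡ 11 − 8 = 3 (mod 12).
    Divide the congruence (and modulus) by g = 3: 5·t ≡ 1 (mod 4).
    Reduce coefficients mod 4: 1·t ≡ 1 (mod 4).
    So t ≡ 1 (mod 4).
    Then x = 8 + 15·1 = 23, valid modulo lcm(15, 12) = 60: x ≡ 23 (mod 60).
  Combine with x ≡ 3 (mod 10): gcd(60, 10) = 10; 3 - 23 = -20, which IS divisible by 10, so compatible.
    Write x = 23 + 60·t and substitute into x ≡ 3 (mod 10): 60·t ≡ 3 − 23 = -20 (mod 10).
    Divide the congruence (and modulus) by g = 10: 6·t ≡ -2 (mod 1).
    Modulo 1 every t works; take t = 0.
    Then x = 23 + 60·0 = 23, valid modulo lcm(60, 10) = 60: x ≡ 23 (mod 60).
Verify: 23 mod 15 = 8, 23 mod 12 = 11, 23 mod 10 = 3.

x ≡ 23 (mod 60).


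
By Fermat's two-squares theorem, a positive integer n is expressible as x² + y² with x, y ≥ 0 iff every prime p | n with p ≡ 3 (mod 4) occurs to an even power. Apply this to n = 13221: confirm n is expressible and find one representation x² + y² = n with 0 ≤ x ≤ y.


Step 1: Factor n = 13221 = 3^2 · 13 · 113.
Step 2: Check the mod-4 condition on each prime factor: 3 ≡ 3 (mod 4), exponent 2 (must be even); 13 ≡ 1 (mod 4), exponent 1; 113 ≡ 1 (mod 4), exponent 1.
All primes ≡ 3 (mod 4) appear to even exponent (or don't appear), so by the two-squares theorem n IS expressible as a sum of two squares.
Step 3: Build a representation. Group n = k² · m with k = 3 and m = 13 · 113 = 1469 (a product of primes ≡ 1 (mod 4)); a representation of m scales to one of n via (k·x)² + (k·y)² = k²(x² + y²). Each prime p ≡ 1 (mod 4) is itself a sum of two squares; find a² by testing p − a² for a perfect square:
  13: 13 − 1² = 12, 13 − 2² = 9 = 3² ⇒ 13 = 2² + 3².
  113: 113 − 1² = 112, 113 − 2² = 109, 113 − 3² = 104, 113 − 4² = 97, 113 − 5² = 88, 113 − 6² = 77, 113 − 7² = 64 = 8² ⇒ 113 = 7² + 8².
  Combine using the Brahmagupta–Fibonacci identity (a² + b²)(c² + d²) = (ac − bd)² + (ad + bc)² = (ac + bd)² + (ad − bc)²:
  13 · 113 = 1469: from (2² + 3²)(7² + 8²), take (2·7 − 3·8, 2·8 + 3·7) = (14 − 24, 16 + 21) = (-10, 37); dropping signs (only squares matter) gives (10, 37); check 10² + 37² = 100 + 1369 = 1469 ✓.
  Scale by k = 3: (3·10, 3·37) = (30, 111).
Step 4: Order so x ≤ y and verify: 30² + 111² = 900 + 12321 = 13221 = n. ✓

n = 13221 = 30² + 111² (one valid representation with x ≤ y).


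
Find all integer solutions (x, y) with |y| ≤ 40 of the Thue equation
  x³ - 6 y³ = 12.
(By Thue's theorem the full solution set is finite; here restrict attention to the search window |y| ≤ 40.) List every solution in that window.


The equation is x³ - 6y³ = 12. For fixed y, x³ = 6·y³ + 12, so a solution requires the RHS to be a perfect cube.
Strategy: iterate y from -40 to 40, compute RHS = 6·y³ + 12, and check whether it is a (positive or negative) perfect cube.
Check small values of y:
  y = 0: RHS = 12 is not a perfect cube.
  y = 1: RHS = 18 is not a perfect cube.
  y = -1: RHS = 6 is not a perfect cube.
  y = 2: RHS = 60 is not a perfect cube.
  y = -2: RHS = -36 is not a perfect cube.
  y = 3: RHS = 174 is not a perfect cube.
  y = -3: RHS = -150 is not a perfect cube.
Continuing the search up to |y| = 40 finds no solutions either.
No (x, y) in the scanned range satisfies the equation.

No integer solutions with |y| ≤ 40.


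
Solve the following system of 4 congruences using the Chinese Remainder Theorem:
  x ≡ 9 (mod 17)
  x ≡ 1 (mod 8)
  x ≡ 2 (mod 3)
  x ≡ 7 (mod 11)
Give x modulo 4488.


Product of moduli M = 17 · 8 · 3 · 11 = 4488.
Merge one congruence at a time:
  Start: x ≡ 9 (mod 17).
  Combine with x ≡ 1 (mod 8); new modulus lcm = 136.
    Write x = 9 + 17·t and substitute into x ≡ 1 (mod 8): 17·t ≡ 1 − 9 = -8 (mod 8).
    Reduce coefficients mod 8: 1·t ≡ 0 (mod 8).
    So t ≡ 0 (mod 8).
    Then x = 9 + 17·0 = 9, valid modulo lcm(17, 8) = 136: x ≡ 9 (mod 136).
  Combine with x ≡ 2 (mod 3); new modulus lcm = 408.
    Write x = 9 + 136·t and substitute into x ≡ 2 (mod 3): 136·t ≡ 2 − 9 = -7 (mod 3).
    Reduce coefficients mod 3: 1·t ≡ 2 (mod 3).
    So t ≡ 2 (mod 3).
    Then x = 9 + 136·2 = 281, valid modulo lcm(136, 3) = 408: x ≡ 281 (mod 408).
  Combine with x ≡ 7 (mod 11); new modulus lcm = 4488.
    Write x = 281 + 408·t and substitute into x ≡ 7 (mod 11): 408·t ≡ 7 − 281 = -274 (mod 11).
    Reduce coefficients mod 11: 1·t ≡ 1 (mod 11).
    So t ≡ 1 (mod 11).
    Then x = 281 + 408·1 = 689, valid modulo lcm(408, 11) = 4488: x ≡ 689 (mod 4488).
Verify against each original: 689 mod 17 = 9, 689 mod 8 = 1, 689 mod 3 = 2, 689 mod 11 = 7.

x ≡ 689 (mod 4488).


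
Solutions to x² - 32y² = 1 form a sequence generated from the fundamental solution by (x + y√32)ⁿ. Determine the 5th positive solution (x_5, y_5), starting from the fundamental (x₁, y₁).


Step 1: Find the fundamental solution (x₁, y₁) of x² - 32y² = 1.
  Expand √32 as a continued fraction. a₀ = ⌊√32⌋ = 5; iterate m_{k+1} = d_k·a_k − m_k, d_{k+1} = (32 − m_{k+1}²)/d_k, a_{k+1} = ⌊(a₀ + m_{k+1})/d_{k+1}⌋ (starting m₀ = 0, d₀ = 1), with convergents p_k = a_k·p_{k-1} + p_{k-2}, q_k = a_k·q_{k-1} + q_{k-2} (p₋₁ = 1, q₋₁ = 0):
  k = 0: a₀ = 5; p₀/q₀ = 5/1; p₀² − 32·q₀² = 25 − 32 = -7.
  k = 1: m = 5, d = 7, a = ⌊(5 + 5)/7⌋ = 1; p/q = (1·5 + 1)/(1·1 + 0) = 6/1; p² − 32·q² = 36 − 32 = 4.
  k = 2: m = 2, d = 4, a = ⌊(5 + 2)/4⌋ = 1; p/q = (1·6 + 5)/(1·1 + 1) = 11/2; p² − 32·q² = 121 − 128 = -7.
  k = 3: m = 2, d = 7, a = ⌊(5 + 2)/7⌋ = 1; p/q = (1·11 + 6)/(1·2 + 1) = 17/3; p² − 32·q² = 289 − 288 = 1.
  The first convergent with p² − 32·q² = 1 gives the fundamental solution (x₁, y₁) = (17, 3).
Step 2: Apply the recurrence (x_{n+1}, y_{n+1}) = (x₁x_n + 32y₁y_n, x₁y_n + y₁x_n) repeatedly.
  From (x_1, y_1) = (17, 3): x_2 = 17·17 + 32·3·3 = 577; y_2 = 17·3 + 3·17 = 102.
  From (x_2, y_2) = (577, 102): x_3 = 17·577 + 32·3·102 = 19601; y_3 = 17·102 + 3·577 = 3465.
  From (x_3, y_3) = (19601, 3465): x_4 = 17·19601 + 32·3·3465 = 665857; y_4 = 17·3465 + 3·19601 = 117708.
  From (x_4, y_4) = (665857, 117708): x_5 = 17·665857 + 32·3·117708 = 22619537; y_5 = 17·117708 + 3·665857 = 3998607.
Step 3: Verify x_5² - 32·y_5² = 511643454094369 - 511643454094368 = 1 (should be 1). ✓

(x_1, y_1) = (17, 3); (x_5, y_5) = (22619537, 3998607).


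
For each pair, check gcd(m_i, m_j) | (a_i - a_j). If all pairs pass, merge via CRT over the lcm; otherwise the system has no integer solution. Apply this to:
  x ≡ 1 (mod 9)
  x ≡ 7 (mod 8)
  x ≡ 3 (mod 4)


Moduli 9, 8, 4 are not pairwise coprime, so CRT works modulo lcm(m_i) when all pairwise compatibility conditions hold.
Pairwise compatibility: gcd(m_i, m_j) must divide a_i - a_j for every pair.
Merge one congruence at a time:
  Start: x ≡ 1 (mod 9).
  Combine with x ≡ 7 (mod 8): gcd(9, 8) = 1; 7 - 1 = 6, which IS divisible by 1, so compatible.
    Write x = 1 + 9·t and substitute into x ≡ 7 (mod 8): 9·t ≡ 7 − 1 = 6 (mod 8).
    Reduce coefficients mod 8: 1·t ≡ 6 (mod 8).
    So t ≡ 6 (mod 8).
    Then x = 1 + 9·6 = 55, valid modulo lcm(9, 8) = 72: x ≡ 55 (mod 72).
  Combine with x ≡ 3 (mod 4): gcd(72, 4) = 4; 3 - 55 = -52, which IS divisible by 4, so compatible.
    Write x = 55 + 72·t and substitute into x ≡ 3 (mod 4): 72·t ≡ 3 − 55 = -52 (mod 4).
    Divide the congruence (and modulus) by g = 4: 18·t ≡ -13 (mod 1).
    Modulo 1 every t works; take t = 0.
    Then x = 55 + 72·0 = 55, valid modulo lcm(72, 4) = 72: x ≡ 55 (mod 72).
Verify: 55 mod 9 = 1, 55 mod 8 = 7, 55 mod 4 = 3.

x ≡ 55 (mod 72).


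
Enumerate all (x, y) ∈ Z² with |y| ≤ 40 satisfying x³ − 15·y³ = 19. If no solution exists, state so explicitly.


The equation is x³ - 15y³ = 19. For fixed y, x³ = 15·y³ + 19, so a solution requires the RHS to be a perfect cube.
Strategy: iterate y from -40 to 40, compute RHS = 15·y³ + 19, and check whether it is a (positive or negative) perfect cube.
Check small values of y:
  y = 0: RHS = 19 is not a perfect cube.
  y = 1: RHS = 34 is not a perfect cube.
  y = -1: RHS = 4 is not a perfect cube.
  y = 2: RHS = 139 is not a perfect cube.
  y = -2: RHS = -101 is not a perfect cube.
  y = 3: RHS = 424 is not a perfect cube.
  y = -3: RHS = -386 is not a perfect cube.
Continuing the search up to |y| = 40 finds no solutions either.
No (x, y) in the scanned range satisfies the equation.

No integer solutions with |y| ≤ 40.


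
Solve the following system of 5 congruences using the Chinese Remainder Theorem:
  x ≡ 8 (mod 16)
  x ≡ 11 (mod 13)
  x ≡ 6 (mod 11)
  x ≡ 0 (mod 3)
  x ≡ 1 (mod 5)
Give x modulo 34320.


Product of moduli M = 16 · 13 · 11 · 3 · 5 = 34320.
Merge one congruence at a time:
  Start: x ≡ 8 (mod 16).
  Combine with x ≡ 11 (mod 13); new modulus lcm = 208.
    Write x = 8 + 16·t and substitute into x ≡ 11 (mod 13): 16·t ≡ 11 − 8 = 3 (mod 13).
    Reduce coefficients mod 13: 3·t ≡ 3 (mod 13).
    The inverse of 3 mod 13 is 9 (since 3·9 = 27 = 2·13 + 1), so t ≡ 9·3 = 27 ≡ 1 (mod 13).
    Then x = 8 + 16·1 = 24, valid modulo lcm(16, 13) = 208: x ≡ 24 (mod 208).
  Combine with x ≡ 6 (mod 11); new modulus lcm = 2288.
    Write x = 24 + 208·t and substitute into x ≡ 6 (mod 11): 208·t ≡ 6 − 24 = -18 (mod 11).
    Reduce coefficients mod 11: 10·t ≡ 4 (mod 11).
    The inverse of 10 mod 11 is 10 (since 10·10 = 100 = 9·11 + 1), so t ≡ 10·4 = 40 ≡ 7 (mod 11).
    Then x = 24 + 208·7 = 1480, valid modulo lcm(208, 11) = 2288: x ≡ 1480 (mod 2288).
  Combine with x ≡ 0 (mod 3); new modulus lcm = 6864.
    Write x = 1480 + 2288·t and substitute into x ≡ 0 (mod 3): 2288·t ≡ 0 − 1480 = -1480 (mod 3).
    Reduce coefficients mod 3: 2·t ≡ 2 (mod 3).
    The inverse of 2 mod 3 is 2 (since 2·2 = 4 = 1·3 + 1), so t ≡ 2·2 = 4 ≡ 1 (mod 3).
    Then x = 1480 + 2288·1 = 3768, valid modulo lcm(2288, 3) = 6864: x ≡ 3768 (mod 6864).
  Combine with x ≡ 1 (mod 5); new modulus lcm = 34320.
    Write x = 3768 + 6864·t and substitute into x ≡ 1 (mod 5): 6864·t ≡ 1 − 3768 = -3767 (mod 5).
    Reduce coefficients mod 5: 4·t ≡ 3 (mod 5).
    The inverse of 4 mod 5 is 4 (since 4·4 = 16 = 3·5 + 1), so t ≡ 4·3 = 12 ≡ 2 (mod 5).
    Then x = 3768 + 6864·2 = 17496, valid modulo lcm(6864, 5) = 34320: x ≡ 17496 (mod 34320).
Verify against each original: 17496 mod 16 = 8, 17496 mod 13 = 11, 17496 mod 11 = 6, 17496 mod 3 = 0, 17496 mod 5 = 1.

x ≡ 17496 (mod 34320).


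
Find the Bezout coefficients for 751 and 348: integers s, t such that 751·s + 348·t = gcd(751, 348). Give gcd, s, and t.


Euclidean algorithm on (751, 348) — divide until remainder is 0:
  751 = 2 · 348 + 55
  348 = 6 · 55 + 18
  55 = 3 · 18 + 1
  18 = 18 · 1 + 0
gcd(751, 348) = 1.
Track Bezout coefficients alongside the remainders: start with r₀ = 751 = a·1 + b·0 (s = 1, t = 0) and r₁ = 348 = a·0 + b·1 (s = 0, t = 1); each new remainder r_{k+1} = r_{k-1} − q_k·r_k inherits s_{k+1} = s_{k-1} − q_k·s_k, t_{k+1} = t_{k-1} − q_k·t_k, so r_k = a·s_k + b·t_k at every step:
  q = 2: r = 55, s = 1 − 2·0 = 1, t = 0 − 2·1 = -2  (check: 751·1 + 348·(-2) = 55)
  q = 6: r = 18, s = 0 − 6·1 = -6, t = 1 − 6·(-2) = 13  (check: 751·(-6) + 348·13 = 18)
  q = 3: r = 1, s = 1 − 3·(-6) = 19, t = -2 − 3·13 = -41  (check: 751·19 + 348·(-41) = 1)
The row with r = 1 (the gcd) gives the Bezout coefficients s = 19, t = -41.
Result: 751 · (19) + 348 · (-41) = 1.

gcd(751, 348) = 1; s = 19, t = -41 (check: 751·19 + 348·(-41) = 1).


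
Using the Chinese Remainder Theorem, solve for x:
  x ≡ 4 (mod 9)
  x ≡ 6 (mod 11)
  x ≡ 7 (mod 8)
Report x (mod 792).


Moduli 9, 11, 8 are pairwise coprime; by CRT there is a unique solution modulo M = 9 · 11 · 8 = 792.
Solve pairwise, accumulating the modulus:
  Start with x ≡ 4 (mod 9).
  Combine with x ≡ 6 (mod 11): since gcd(9, 11) = 1, we get a unique residue mod 99.
    Write x = 4 + 9·t and substitute into x ≡ 6 (mod 11): 9·t ≡ 6 − 4 = 2 (mod 11).
    The inverse of 9 mod 11 is 5 (since 9·5 = 45 = 4·11 + 1), so t ≡ 5·2 = 10 ≡ 10 (mod 11).
    Then x = 4 + 9·10 = 94, valid modulo lcm(9, 11) = 99: x ≡ 94 (mod 99).
  Combine with x ≡ 7 (mod 8): since gcd(99, 8) = 1, we get a unique residue mod 792.
    Write x = 94 + 99·t and substitute into x ≡ 7 (mod 8): 99·t ≡ 7 − 94 = -87 (mod 8).
    Reduce coefficients mod 8: 3·t ≡ 1 (mod 8).
    The inverse of 3 mod 8 is 3 (since 3·3 = 9 = 1·8 + 1), so t ≡ 3·1 = 3 ≡ 3 (mod 8).
    Then x = 94 + 99·3 = 391, valid modulo lcm(99, 8) = 792: x ≡ 391 (mod 792).
Verify: 391 mod 9 = 4 ✓, 391 mod 11 = 6 ✓, 391 mod 8 = 7 ✓.

x ≡ 391 (mod 792).


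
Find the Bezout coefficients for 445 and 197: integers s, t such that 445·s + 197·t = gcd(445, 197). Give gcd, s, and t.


Euclidean algorithm on (445, 197) — divide until remainder is 0:
  445 = 2 · 197 + 51
  197 = 3 · 51 + 44
  51 = 1 · 44 + 7
  44 = 6 · 7 + 2
  7 = 3 · 2 + 1
  2 = 2 · 1 + 0
gcd(445, 197) = 1.
Track Bezout coefficients alongside the remainders: start with r₀ = 445 = a·1 + b·0 (s = 1, t = 0) and r₁ = 197 = a·0 + b·1 (s = 0, t = 1); each new remainder r_{k+1} = r_{k-1} − q_k·r_k inherits s_{k+1} = s_{k-1} − q_k·s_k, t_{k+1} = t_{k-1} − q_k·t_k, so r_k = a·s_k + b·t_k at every step:
  q = 2: r = 51, s = 1 − 2·0 = 1, t = 0 − 2·1 = -2  (check: 445·1 + 197·(-2) = 51)
  q = 3: r = 44, s = 0 − 3·1 = -3, t = 1 − 3·(-2) = 7  (check: 445·(-3) + 197·7 = 44)
  q = 1: r = 7, s = 1 − 1·(-3) = 4, t = -2 − 1·7 = -9  (check: 445·4 + 197·(-9) = 7)
  q = 6: r = 2, s = -3 − 6·4 = -27, t = 7 − 6·(-9) = 61  (check: 445·(-27) + 197·61 = 2)
  q = 3: r = 1, s = 4 − 3·(-27) = 85, t = -9 − 3·61 = -192  (check: 445·85 + 197·(-192) = 1)
The row with r = 1 (the gcd) gives the Bezout coefficients s = 85, t = -192.
Result: 445 · (85) + 197 · (-192) = 1.

gcd(445, 197) = 1; s = 85, t = -192 (check: 445·85 + 197·(-192) = 1).


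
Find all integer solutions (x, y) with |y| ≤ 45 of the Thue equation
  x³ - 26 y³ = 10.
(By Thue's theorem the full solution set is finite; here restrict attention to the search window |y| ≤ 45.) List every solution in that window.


The equation is x³ - 26y³ = 10. For fixed y, x³ = 26·y³ + 10, so a solution requires the RHS to be a perfect cube.
Strategy: iterate y from -45 to 45, compute RHS = 26·y³ + 10, and check whether it is a (positive or negative) perfect cube.
Check small values of y:
  y = 0: RHS = 10 is not a perfect cube.
  y = 1: RHS = 36 is not a perfect cube.
  y = -1: RHS = -16 is not a perfect cube.
  y = 2: RHS = 218 is not a perfect cube.
  y = -2: RHS = -198 is not a perfect cube.
  y = 3: RHS = 712 is not a perfect cube.
  y = -3: RHS = -692 is not a perfect cube.
Continuing the search up to |y| = 45 finds no solutions either.
No (x, y) in the scanned range satisfies the equation.

No integer solutions with |y| ≤ 45.


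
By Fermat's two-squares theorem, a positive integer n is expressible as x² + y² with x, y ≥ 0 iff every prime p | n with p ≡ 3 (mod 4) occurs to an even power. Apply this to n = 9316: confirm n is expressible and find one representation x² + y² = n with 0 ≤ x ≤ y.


Step 1: Factor n = 9316 = 2^2 · 17 · 137.
Step 2: Check the mod-4 condition on each prime factor: 2 = 2 (special); 17 ≡ 1 (mod 4), exponent 1; 137 ≡ 1 (mod 4), exponent 1.
All primes ≡ 3 (mod 4) appear to even exponent (or don't appear), so by the two-squares theorem n IS expressible as a sum of two squares.
Step 3: Build a representation. Group n = k² · m with k = 2 and m = 17 · 137 = 2329 (a product of primes ≡ 1 (mod 4)); a representation of m scales to one of n via (k·x)² + (k·y)² = k²(x² + y²). Each prime p ≡ 1 (mod 4) is itself a sum of two squares; find a² by testing p − a² for a perfect square:
  17: 17 − 1² = 16 = 4² ⇒ 17 = 1² + 4².
  137: 137 − 1² = 136, 137 − 2² = 133, 137 − 3² = 128, 137 − 4² = 121 = 11² ⇒ 137 = 4² + 11².
  Combine using the Brahmagupta–Fibonacci identity (a² + b²)(c² + d²) = (ac − bd)² + (ad + bc)² = (ac + bd)² + (ad − bc)²:
  17 · 137 = 2329: from (1² + 4²)(4² + 11²), take (1·4 − 4·11, 1·11 + 4·4) = (4 − 44, 11 + 16) = (-40, 27); dropping signs (only squares matter) gives (40, 27); check 40² + 27² = 1600 + 729 = 2329 ✓.
  Scale by k = 2: (2·40, 2·27) = (80, 54).
Step 4: Order so x ≤ y and verify: 54² + 80² = 2916 + 6400 = 9316 = n. ✓

n = 9316 = 54² + 80² (one valid representation with x ≤ y).


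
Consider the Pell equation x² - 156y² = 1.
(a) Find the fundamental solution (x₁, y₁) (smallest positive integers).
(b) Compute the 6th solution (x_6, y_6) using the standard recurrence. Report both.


Step 1: Find the fundamental solution (x₁, y₁) of x² - 156y² = 1.
  Expand √156 as a continued fraction. a₀ = ⌊√156⌋ = 12; iterate m_{k+1} = d_k·a_k − m_k, d_{k+1} = (156 − m_{k+1}²)/d_k, a_{k+1} = ⌊(a₀ + m_{k+1})/d_{k+1}⌋ (starting m₀ = 0, d₀ = 1), with convergents p_k = a_k·p_{k-1} + p_{k-2}, q_k = a_k·q_{k-1} + q_{k-2} (p₋₁ = 1, q₋₁ = 0):
  k = 0: a₀ = 12; p₀/q₀ = 12/1; p₀² − 156·q₀² = 144 − 156 = -12.
  k = 1: m = 12, d = 12, a = ⌊(12 + 12)/12⌋ = 2; p/q = (2·12 + 1)/(2·1 + 0) = 25/2; p² − 156·q² = 625 − 624 = 1.
  The first convergent with p² − 156·q² = 1 gives the fundamental solution (x₁, y₁) = (25, 2).
Step 2: Apply the recurrence (x_{n+1}, y_{n+1}) = (x₁x_n + 156y₁y_n, x₁y_n + y₁x_n) repeatedly.
  From (x_1, y_1) = (25, 2): x_2 = 25·25 + 156·2·2 = 1249; y_2 = 25·2 + 2·25 = 100.
  From (x_2, y_2) = (1249, 100): x_3 = 25·1249 + 156·2·100 = 62425; y_3 = 25·100 + 2·1249 = 4998.
  From (x_3, y_3) = (62425, 4998): x_4 = 25·62425 + 156·2·4998 = 3120001; y_4 = 25·4998 + 2·62425 = 249800.
  From (x_4, y_4) = (3120001, 249800): x_5 = 25·3120001 + 156·2·249800 = 155937625; y_5 = 25·249800 + 2·3120001 = 12485002.
  From (x_5, y_5) = (155937625, 12485002): x_6 = 25·155937625 + 156·2·12485002 = 7793761249; y_6 = 25·12485002 + 2·155937625 = 624000300.
Step 3: Verify x_6² - 156·y_6² = 60742714406414040001 - 60742714406414040000 = 1 (should be 1). ✓

(x_1, y_1) = (25, 2); (x_6, y_6) = (7793761249, 624000300).
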